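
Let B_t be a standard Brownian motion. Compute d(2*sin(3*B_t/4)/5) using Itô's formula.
d(2*sin(3*B_t/4)/5) = (-9*sin(3*B_t/4)/80) dt + (3*cos(3*B_t/4)/10) dB_t

Itô's formula for f(B_t) gives d f(B_t) = f'(B_t) dB_t + (1/2) f''(B_t) dt. Compute derivatives of f(x) = 2*sin(3*x/4)/5:
  f'(x)  = 3*cos(3*x/4)/10
  f''(x) = -9*sin(3*x/4)/40
Substitute x = B_t and multiply the f'' term by 1/2:
  drift     = (1/2) * (-9*sin(3*x/4)/40) evaluated at B_t = -9*sin(3*B_t/4)/80
  diffusion = (3*cos(3*x/4)/10) evaluated at B_t = 3*cos(3*B_t/4)/10
Therefore d(2*sin(3*B_t/4)/5) = (-9*sin(3*B_t/4)/80) dt + (3*cos(3*B_t/4)/10) dB_t.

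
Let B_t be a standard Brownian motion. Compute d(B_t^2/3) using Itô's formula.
d(B_t^2/3) = (1/3) dt + (2*B_t/3) dB_t

Itô's formula for f(B_t) gives d f(B_t) = f'(B_t) dB_t + (1/2) f''(B_t) dt. Compute derivatives of f(x) = x^2/3:
  f'(x)  = 2*x/3
  f''(x) = 2/3
Substitute x = B_t and multiply the f'' term by 1/2:
  drift     = (1/2) * (2/3) evaluated at B_t = 1/3
  diffusion = (2*x/3) evaluated at B_t = 2*B_t/3
Therefore d(B_t^2/3) = (1/3) dt + (2*B_t/3) dB_t.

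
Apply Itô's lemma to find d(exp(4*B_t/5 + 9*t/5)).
d(exp(4*B_t/5 + 9*t/5)) = (53*exp(4*B_t/5 + 9*t/5)/25) dt + (4*exp(4*B_t/5 + 9*t/5)/5) dB_t

Itô's formula for f(t, x): d f(t, B_t) = (f_t + (1/2) f_xx) dt + f_x dB_t. Compute partials of f(t, x) = exp(9*t/5 + 4*x/5):
  f_t(t,x)  = 9*exp(9*t/5 + 4*x/5)/5
  f_x(t,x)  = 4*exp(9*t/5 + 4*x/5)/5
  f_xx(t,x) = 16*exp(9*t/5 + 4*x/5)/25
Assemble drift = f_t + (1/2) f_xx = 53*exp(9*t/5 + 4*x/5)/25 and diffusion = f_x = 4*exp(9*t/5 + 4*x/5)/5. Substituting x = B_t:
  d(exp(4*B_t/5 + 9*t/5)) = (53*exp(4*B_t/5 + 9*t/5)/25) dt + (4*exp(4*B_t/5 + 9*t/5)/5) dB_t.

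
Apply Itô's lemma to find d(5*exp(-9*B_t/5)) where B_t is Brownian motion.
d(5*exp(-9*B_t/5)) = (81*exp(-9*B_t/5)/10) dt + (-9*exp(-9*B_t/5)) dB_t

Itô's formula for f(B_t) gives d f(B_t) = f'(B_t) dB_t + (1/2) f''(B_t) dt. Compute derivatives of f(x) = 5*exp(-9*x/5):
  f'(x)  = -9*exp(-9*x/5)
  f''(x) = 81*exp(-9*x/5)/5
Substitute x = B_t and multiply the f'' term by 1/2:
  drift     = (1/2) * (81*exp(-9*x/5)/5) evaluated at B_t = 81*exp(-9*B_t/5)/10
  diffusion = (-9*exp(-9*x/5)) evaluated at B_t = -9*exp(-9*B_t/5)
Therefore d(5*exp(-9*B_t/5)) = (81*exp(-9*B_t/5)/10) dt + (-9*exp(-9*B_t/5)) dB_t.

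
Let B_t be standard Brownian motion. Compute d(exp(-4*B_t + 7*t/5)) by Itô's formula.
d(exp(-4*B_t + 7*t/5)) = (47*exp(-4*B_t + 7*t/5)/5) dt + (-4*exp(-4*B_t + 7*t/5)) dB_t

Itô's formula for f(t, x): d f(t, B_t) = (f_t + (1/2) f_xx) dt + f_x dB_t. Compute partials of f(t, x) = exp(7*t/5 - 4*x):
  f_t(t,x)  = 7*exp(7*t/5 - 4*x)/5
  f_x(t,x)  = -4*exp(7*t/5 - 4*x)
  f_xx(t,x) = 16*exp(7*t/5 - 4*x)
Assemble drift = f_t + (1/2) f_xx = 47*exp(7*t/5 - 4*x)/5 and diffusion = f_x = -4*exp(7*t/5 - 4*x). Substituting x = B_t:
  d(exp(-4*B_t + 7*t/5)) = (47*exp(-4*B_t + 7*t/5)/5) dt + (-4*exp(-4*B_t + 7*t/5)) dB_t.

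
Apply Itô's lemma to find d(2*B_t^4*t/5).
d(2*B_t^4*t/5) = (2*B_t^2*(B_t^2 + 6*t)/5) dt + (8*B_t^3*t/5) dB_t

Itô's formula for f(t, x): d f(t, B_t) = (f_t + (1/2) f_xx) dt + f_x dB_t. Compute partials of f(t, x) = 2*t*x^4/5:
  f_t(t,x)  = 2*x^4/5
  f_x(t,x)  = 8*t*x^3/5
  f_xx(t,x) = 24*t*x^2/5
Assemble drift = f_t + (1/2) f_xx = 2*x^2*(6*t + x^2)/5 and diffusion = f_x = 8*t*x^3/5. Substituting x = B_t:
  d(2*B_t^4*t/5) = (2*B_t^2*(B_t^2 + 6*t)/5) dt + (8*B_t^3*t/5) dB_t.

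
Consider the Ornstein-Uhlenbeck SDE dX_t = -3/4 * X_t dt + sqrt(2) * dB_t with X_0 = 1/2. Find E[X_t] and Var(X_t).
E[X_t] = exp(-3*t/4)/2; Var(X_t) = 4/3 - 4*exp(-3*t/2)/3

The OU SDE dX = -theta X dt + sigma dB admits the integrating factor exp(theta t): d(exp(theta t) X_t) = sigma exp(theta t) dB_t. Integrating from 0 to t:
  X_t = x_0 * exp(-theta t) + sigma * int_0^t exp(-theta (t-s)) dB_s.
The Itô integral has mean 0 and (by the Itô isometry) variance sigma^2 * int_0^t exp(-2 theta (t - s)) ds = sigma^2 * (1 - exp(-2 theta t)) / (2 theta).
With theta = 3/4, sigma = sqrt(2), x_0 = 1/2:
  E[X_t] = 1/2 * exp(-3/4 t) = exp(-3*t/4)/2
  Var(X_t) = (sqrt(2))^2 * (1 - exp(-2*3/4 t)) / (2 * 3/4) = 4/3 - 4*exp(-3*t/2)/3.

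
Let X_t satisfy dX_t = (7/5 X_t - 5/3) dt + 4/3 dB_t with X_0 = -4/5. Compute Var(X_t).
Var(X_t) = 40*exp(14*t/5)/63 - 40/63

The variance V(t) = Var(X_t) satisfies V'(t) = 2 a V(t) + c^2 with V(0) = 0 (drift coefficient is linear in X, diffusion is constant). With a = 7/5, c = 4/3, the solution is
  V(t) = (c^2 / (2 a)) * (exp(2 a t) - 1)
       = ((4/3)^2 / (2*(7/5))) * (exp((14/5) t) - 1)
       = 40*exp(14*t/5)/63 - 40/63.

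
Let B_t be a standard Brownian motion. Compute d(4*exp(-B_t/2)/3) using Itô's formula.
d(4*exp(-B_t/2)/3) = (exp(-B_t/2)/6) dt + (-2*exp(-B_t/2)/3) dB_t

Itô's formula for f(B_t) gives d f(B_t) = f'(B_t) dB_t + (1/2) f''(B_t) dt. Compute derivatives of f(x) = 4*exp(-x/2)/3:
  f'(x)  = -2*exp(-x/2)/3
  f''(x) = exp(-x/2)/3
Substitute x = B_t and multiply the f'' term by 1/2:
  drift     = (1/2) * (exp(-x/2)/3) evaluated at B_t = exp(-B_t/2)/6
  diffusion = (-2*exp(-x/2)/3) evaluated at B_t = -2*exp(-B_t/2)/3
Therefore d(4*exp(-B_t/2)/3) = (exp(-B_t/2)/6) dt + (-2*exp(-B_t/2)/3) dB_t.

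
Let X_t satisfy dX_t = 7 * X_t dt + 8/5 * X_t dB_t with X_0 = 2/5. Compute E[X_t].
E[X_t] = 2*exp(7*t)/5

For GBM dX = mu X dt + sigma X dB with X_0 = x_0, apply Itô to Y = log X: dY = (mu - sigma^2/2) dt + sigma dB, so Y_t = log(x_0) + (mu - sigma^2/2) t + sigma B_t and hence X_t = x_0 * exp((mu - sigma^2/2) t + sigma B_t).
With mu = 7, sigma = 8/5, x_0 = 2/5, this gives:
  X_t = 2/5 * exp((143/25) * t + (8/5) * B_t).
Since sigma*B_t ~ Normal(0, sigma^2 t), E[exp(sigma*B_t)] = exp(sigma^2 t / 2); so E[X_t] = x_0 * exp((mu - sigma^2/2) t) * exp(sigma^2 t / 2) = x_0 * exp(mu t) = 2*exp(7*t)/5.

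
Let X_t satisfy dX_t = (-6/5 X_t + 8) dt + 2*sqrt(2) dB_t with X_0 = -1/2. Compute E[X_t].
E[X_t] = 20/3 - 43*exp(-6*t/5)/6

Taking expectations and using E[dB_t] = 0, the mean m(t) = E[X_t] satisfies the ODE m'(t) = a m(t) + b with m(0) = x_0. With a = -6/5, b = 8, x_0 = -1/2, the solution is
  m(t) = x_0 * exp(a t) + (b/a) * (exp(a t) - 1)
       = (-1/2) * exp((-6/5) t) + (8/(-6/5)) * (exp((-6/5) t) - 1)
       = 20/3 - 43*exp(-6*t/5)/6.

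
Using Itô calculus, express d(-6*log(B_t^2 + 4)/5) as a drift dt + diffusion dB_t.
d(-6*log(B_t^2 + 4)/5) = (6*(B_t^2 - 4)/(5*(B_t^2 + 4)^2)) dt + (-12*B_t/(5*B_t^2 + 20)) dB_t

Itô's formula for f(B_t) gives d f(B_t) = f'(B_t) dB_t + (1/2) f''(B_t) dt. Compute derivatives of f(x) = -6*log(x^2 + 4)/5:
  f'(x)  = -12*x/(5*x^2 + 20)
  f''(x) = 12*(x^2 - 4)/(5*(x^2 + 4)^2)
Substitute x = B_t and multiply the f'' term by 1/2:
  drift     = (1/2) * (12*(x^2 - 4)/(5*(x^2 + 4)^2)) evaluated at B_t = 6*(B_t^2 - 4)/(5*(B_t^2 + 4)^2)
  diffusion = (-12*x/(5*x^2 + 20)) evaluated at B_t = -12*B_t/(5*B_t^2 + 20)
Therefore d(-6*log(B_t^2 + 4)/5) = (6*(B_t^2 - 4)/(5*(B_t^2 + 4)^2)) dt + (-12*B_t/(5*B_t^2 + 20)) dB_t.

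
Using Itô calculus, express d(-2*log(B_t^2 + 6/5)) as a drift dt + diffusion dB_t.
d(-2*log(B_t^2 + 6/5)) = (10*(5*B_t^2 - 6)/(5*B_t^2 + 6)^2) dt + (-20*B_t/(5*B_t^2 + 6)) dB_t

Itô's formula for f(B_t) gives d f(B_t) = f'(B_t) dB_t + (1/2) f''(B_t) dt. Compute derivatives of f(x) = -2*log(x^2 + 6/5):
  f'(x)  = -20*x/(5*x^2 + 6)
  f''(x) = 20*(5*x^2 - 6)/(5*x^2 + 6)^2
Substitute x = B_t and multiply the f'' term by 1/2:
  drift     = (1/2) * (20*(5*x^2 - 6)/(5*x^2 + 6)^2) evaluated at B_t = 10*(5*B_t^2 - 6)/(5*B_t^2 + 6)^2
  diffusion = (-20*x/(5*x^2 + 6)) evaluated at B_t = -20*B_t/(5*B_t^2 + 6)
Therefore d(-2*log(B_t^2 + 6/5)) = (10*(5*B_t^2 - 6)/(5*B_t^2 + 6)^2) dt + (-20*B_t/(5*B_t^2 + 6)) dB_t.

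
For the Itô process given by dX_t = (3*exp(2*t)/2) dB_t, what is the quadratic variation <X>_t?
<X>_t = 9*exp(4*t)/16 - 9/16

For an Itô process dX_t = a(t) dt + b(t) dB_t, the quadratic variation is <X>_t = int_0^t b(s)^2 ds (the drift term does not contribute). Here b(s) = 3*exp(2*s)/2, so
  b(s)^2 = 9*exp(4*s)/4.
Integrating from 0 to t:
  <X>_t = int_0^t (9*exp(4*s)/4) ds = 9*exp(4*t)/16 - 9/16.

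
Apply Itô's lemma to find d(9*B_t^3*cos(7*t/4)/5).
d(9*B_t^3*cos(7*t/4)/5) = (9*B_t*(-7*B_t^2*sin(7*t/4) + 12*cos(7*t/4))/20) dt + (27*B_t^2*cos(7*t/4)/5) dB_t

Itô's formula for f(t, x): d f(t, B_t) = (f_t + (1/2) f_xx) dt + f_x dB_t. Compute partials of f(t, x) = 9*x^3*cos(7*t/4)/5:
  f_t(t,x)  = -63*x^3*sin(7*t/4)/20
  f_x(t,x)  = 27*x^2*cos(7*t/4)/5
  f_xx(t,x) = 54*x*cos(7*t/4)/5
Assemble drift = f_t + (1/2) f_xx = 9*x*(-7*x^2*sin(7*t/4) + 12*cos(7*t/4))/20 and diffusion = f_x = 27*x^2*cos(7*t/4)/5. Substituting x = B_t:
  d(9*B_t^3*cos(7*t/4)/5) = (9*B_t*(-7*B_t^2*sin(7*t/4) + 12*cos(7*t/4))/20) dt + (27*B_t^2*cos(7*t/4)/5) dB_t.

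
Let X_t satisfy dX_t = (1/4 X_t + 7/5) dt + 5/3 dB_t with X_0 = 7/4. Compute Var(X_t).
Var(X_t) = 50*exp(t/2)/9 - 50/9

The variance V(t) = Var(X_t) satisfies V'(t) = 2 a V(t) + c^2 with V(0) = 0 (drift coefficient is linear in X, diffusion is constant). With a = 1/4, c = 5/3, the solution is
  V(t) = (c^2 / (2 a)) * (exp(2 a t) - 1)
       = ((5/3)^2 / (2*(1/4))) * (exp((1/2) t) - 1)
       = 50*exp(t/2)/9 - 50/9.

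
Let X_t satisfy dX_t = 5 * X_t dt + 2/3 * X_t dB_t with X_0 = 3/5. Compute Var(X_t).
Var(X_t) = 9*(exp(4*t/9) - 1)*exp(10*t)/25

For GBM dX = mu X dt + sigma X dB with X_0 = x_0, apply Itô to Y = log X: dY = (mu - sigma^2/2) dt + sigma dB, so Y_t = log(x_0) + (mu - sigma^2/2) t + sigma B_t and hence X_t = x_0 * exp((mu - sigma^2/2) t + sigma B_t).
With mu = 5, sigma = 2/3, x_0 = 3/5, this gives:
  X_t = 3/5 * exp((43/9) * t + (2/3) * B_t).
Since sigma*B_t ~ Normal(0, sigma^2 t), E[exp(sigma*B_t)] = exp(sigma^2 t / 2); so E[X_t] = x_0 * exp((mu - sigma^2/2) t) * exp(sigma^2 t / 2) = x_0 * exp(mu t) = 3*exp(5*t)/5.
Var(X_t) = E[X_t^2] - (E[X_t])^2 = x_0^2 * exp(2 mu t) * (exp(sigma^2 t) - 1) = 9*(exp(4*t/9) - 1)*exp(10*t)/25.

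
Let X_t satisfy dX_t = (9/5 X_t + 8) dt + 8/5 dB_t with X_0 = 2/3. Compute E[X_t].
E[X_t] = 46*exp(9*t/5)/9 - 40/9

Taking expectations and using E[dB_t] = 0, the mean m(t) = E[X_t] satisfies the ODE m'(t) = a m(t) + b with m(0) = x_0. With a = 9/5, b = 8, x_0 = 2/3, the solution is
  m(t) = x_0 * exp(a t) + (b/a) * (exp(a t) - 1)
       = (2/3) * exp((9/5) t) + (8/(9/5)) * (exp((9/5) t) - 1)
       = 46*exp(9*t/5)/9 - 40/9.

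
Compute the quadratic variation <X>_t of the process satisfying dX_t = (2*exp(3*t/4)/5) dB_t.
<X>_t = 8*exp(3*t/2)/75 - 8/75

For an Itô process dX_t = a(t) dt + b(t) dB_t, the quadratic variation is <X>_t = int_0^t b(s)^2 ds (the drift term does not contribute). Here b(s) = 2*exp(3*s/4)/5, so
  b(s)^2 = 4*exp(3*s/2)/25.
Integrating from 0 to t:
  <X>_t = int_0^t (4*exp(3*s/2)/25) ds = 8*exp(3*t/2)/75 - 8/75.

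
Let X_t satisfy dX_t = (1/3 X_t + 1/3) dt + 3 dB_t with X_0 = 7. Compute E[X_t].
E[X_t] = 8*exp(t/3) - 1

Taking expectations and using E[dB_t] = 0, the mean m(t) = E[X_t] satisfies the ODE m'(t) = a m(t) + b with m(0) = x_0. With a = 1/3, b = 1/3, x_0 = 7, the solution is
  m(t) = x_0 * exp(a t) + (b/a) * (exp(a t) - 1)
       = 7 * exp((1/3) t) + ((1/3)/(1/3)) * (exp((1/3) t) - 1)
       = 8*exp(t/3) - 1.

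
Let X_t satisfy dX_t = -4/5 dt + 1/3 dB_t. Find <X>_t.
<X>_t = t/9

For an Itô process dX_t = a(t) dt + b(t) dB_t, the quadratic variation is <X>_t = int_0^t b(s)^2 ds (the drift term does not contribute). Here b(s) = 1/3, so
  b(s)^2 = 1/9.
Integrating from 0 to t:
  <X>_t = int_0^t (1/9) ds = t/9.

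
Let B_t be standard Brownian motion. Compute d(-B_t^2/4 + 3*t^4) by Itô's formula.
d(-B_t^2/4 + 3*t^4) = (12*t^3 - 1/4) dt + (-B_t/2) dB_t

Itô's formula for f(t, x): d f(t, B_t) = (f_t + (1/2) f_xx) dt + f_x dB_t. Compute partials of f(t, x) = 3*t^4 - x^2/4:
  f_t(t,x)  = 12*t^3
  f_x(t,x)  = -x/2
  f_xx(t,x) = -1/2
Assemble drift = f_t + (1/2) f_xx = 12*t^3 - 1/4 and diffusion = f_x = -x/2. Substituting x = B_t:
  d(-B_t^2/4 + 3*t^4) = (12*t^3 - 1/4) dt + (-B_t/2) dB_t.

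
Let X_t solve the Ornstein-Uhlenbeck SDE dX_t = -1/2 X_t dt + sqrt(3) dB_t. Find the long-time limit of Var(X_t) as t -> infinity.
lim Var(X_t) = 3

The OU SDE dX = -theta X dt + sigma dB admits the integrating factor exp(theta t): d(exp(theta t) X_t) = sigma exp(theta t) dB_t. Integrating from 0 to t gives X_t = x_0 * exp(-theta t) + sigma * int_0^t exp(-theta (t-s)) dB_s for any initial x_0. The Itô integral has variance (by the Itô isometry) sigma^2 * int_0^t exp(-2 theta (t - s)) ds = sigma^2 * (1 - exp(-2 theta t)) / (2 theta), independent of x_0.
With theta = 1/2, sigma = sqrt(3):
  Var(X_t) = (sqrt(3))^2 * (1 - exp(-2*1/2 t)) / (2 * 1/2) = 3 - 3*exp(-t).
As t -> infinity, exp(-2*1/2 t) -> 0, so the stationary variance is sigma^2 / (2 theta) = 3.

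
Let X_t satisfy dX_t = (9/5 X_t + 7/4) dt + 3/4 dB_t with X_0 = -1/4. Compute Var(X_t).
Var(X_t) = 5*exp(18*t/5)/32 - 5/32

The variance V(t) = Var(X_t) satisfies V'(t) = 2 a V(t) + c^2 with V(0) = 0 (drift coefficient is linear in X, diffusion is constant). With a = 9/5, c = 3/4, the solution is
  V(t) = (c^2 / (2 a)) * (exp(2 a t) - 1)
       = ((3/4)^2 / (2*(9/5))) * (exp((18/5) t) - 1)
       = 5*exp(18*t/5)/32 - 5/32.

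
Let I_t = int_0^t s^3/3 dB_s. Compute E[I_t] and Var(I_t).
E[I_t] = 0; Var(I_t) = t^7/63

The Itô integral of a deterministic integrand f(s) has mean 0 because each increment f(s) * (B_{s+ds} - B_s) has mean 0. By the Itô isometry:
  Var( int_0^t f(s) dB_s ) = E[ (int_0^t f(s) dB_s)^2 ] = int_0^t f(s)^2 ds.
Here f(s) = s^3/3, so f(s)^2 = s^6/9. Integrate:
  int_0^t (s^6/9) ds = t^7/63.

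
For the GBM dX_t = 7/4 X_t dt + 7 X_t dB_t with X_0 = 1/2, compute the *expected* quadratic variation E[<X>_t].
E[<X>_t] = 7*exp(105*t/2)/30 - 7/30

<X>_t = int_0^t (7 * X_s)^2 ds. Taking expectation inside the integral: E[<X>_t] = 7^2 * int_0^t E[X_s^2] ds. For GBM, E[X_s^2] = x_0^2 * exp((2 mu + sigma^2) s). Integrating:
  E[<X>_t] = 7^2 * (1/2)^2 * (exp((2*(7/4) + 7^2) t) - 1) / (2*(7/4) + 7^2)
           = 7^2 * (1/2)^2 * (exp((105/2) t) - 1) / (105/2) = 7*exp(105*t/2)/30 - 7/30.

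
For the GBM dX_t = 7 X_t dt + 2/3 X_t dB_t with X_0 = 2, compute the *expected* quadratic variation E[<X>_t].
E[<X>_t] = 8*exp(130*t/9)/65 - 8/65

<X>_t = int_0^t ((2/3) * X_s)^2 ds. Taking expectation inside the integral: E[<X>_t] = (2/3)^2 * int_0^t E[X_s^2] ds. For GBM, E[X_s^2] = x_0^2 * exp((2 mu + sigma^2) s). Integrating:
  E[<X>_t] = (2/3)^2 * 2^2 * (exp((2*7 + (2/3)^2) t) - 1) / (2*7 + (2/3)^2)
           = (2/3)^2 * 2^2 * (exp((130/9) t) - 1) / (130/9) = 8*exp(130*t/9)/65 - 8/65.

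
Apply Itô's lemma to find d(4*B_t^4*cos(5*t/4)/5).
d(4*B_t^4*cos(5*t/4)/5) = (B_t^2*(-B_t^2*sin(5*t/4) + 24*cos(5*t/4)/5)) dt + (16*B_t^3*cos(5*t/4)/5) dB_t

Itô's formula for f(t, x): d f(t, B_t) = (f_t + (1/2) f_xx) dt + f_x dB_t. Compute partials of f(t, x) = 4*x^4*cos(5*t/4)/5:
  f_t(t,x)  = -x^4*sin(5*t/4)
  f_x(t,x)  = 16*x^3*cos(5*t/4)/5
  f_xx(t,x) = 48*x^2*cos(5*t/4)/5
Assemble drift = f_t + (1/2) f_xx = x^2*(-x^2*sin(5*t/4) + 24*cos(5*t/4)/5) and diffusion = f_x = 16*x^3*cos(5*t/4)/5. Substituting x = B_t:
  d(4*B_t^4*cos(5*t/4)/5) = (B_t^2*(-B_t^2*sin(5*t/4) + 24*cos(5*t/4)/5)) dt + (16*B_t^3*cos(5*t/4)/5) dB_t.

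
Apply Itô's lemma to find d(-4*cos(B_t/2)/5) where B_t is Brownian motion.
d(-4*cos(B_t/2)/5) = (cos(B_t/2)/10) dt + (2*sin(B_t/2)/5) dB_t

Itô's formula for f(B_t) gives d f(B_t) = f'(B_t) dB_t + (1/2) f''(B_t) dt. Compute derivatives of f(x) = -4*cos(x/2)/5:
  f'(x)  = 2*sin(x/2)/5
  f''(x) = cos(x/2)/5
Substitute x = B_t and multiply the f'' term by 1/2:
  drift     = (1/2) * (cos(x/2)/5) evaluated at B_t = cos(B_t/2)/10
  diffusion = (2*sin(x/2)/5) evaluated at B_t = 2*sin(B_t/2)/5
Therefore d(-4*cos(B_t/2)/5) = (cos(B_t/2)/10) dt + (2*sin(B_t/2)/5) dB_t.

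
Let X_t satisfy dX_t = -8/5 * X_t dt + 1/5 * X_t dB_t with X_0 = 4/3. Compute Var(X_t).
Var(X_t) = (16*exp(t/25) - 16)*exp(-16*t/5)/9

For GBM dX = mu X dt + sigma X dB with X_0 = x_0, apply Itô to Y = log X: dY = (mu - sigma^2/2) dt + sigma dB, so Y_t = log(x_0) + (mu - sigma^2/2) t + sigma B_t and hence X_t = x_0 * exp((mu - sigma^2/2) t + sigma B_t).
With mu = -8/5, sigma = 1/5, x_0 = 4/3, this gives:
  X_t = 4/3 * exp((-81/50) * t + (1/5) * B_t).
Since sigma*B_t ~ Normal(0, sigma^2 t), E[exp(sigma*B_t)] = exp(sigma^2 t / 2); so E[X_t] = x_0 * exp((mu - sigma^2/2) t) * exp(sigma^2 t / 2) = x_0 * exp(mu t) = 4*exp(-8*t/5)/3.
Var(X_t) = E[X_t^2] - (E[X_t])^2 = x_0^2 * exp(2 mu t) * (exp(sigma^2 t) - 1) = (16*exp(t/25) - 16)*exp(-16*t/5)/9.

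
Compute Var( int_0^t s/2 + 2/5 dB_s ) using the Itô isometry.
Var = t*(25*t^2 + 60*t + 48)/300

The Itô integral of a deterministic integrand f(s) has mean 0 because each increment f(s) * (B_{s+ds} - B_s) has mean 0. By the Itô isometry:
  Var( int_0^t f(s) dB_s ) = E[ (int_0^t f(s) dB_s)^2 ] = int_0^t f(s)^2 ds.
Here f(s) = s/2 + 2/5, so f(s)^2 = (5*s + 4)^2/100. Integrate:
  int_0^t ((5*s + 4)^2/100) ds = t*(25*t^2 + 60*t + 48)/300.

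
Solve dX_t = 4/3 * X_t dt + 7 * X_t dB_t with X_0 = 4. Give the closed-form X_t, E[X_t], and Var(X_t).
X_t = 4 * exp((-139/6) t + (7) B_t); E[X_t] = 4*exp(4*t/3); Var(X_t) = 16*(exp(49*t) - 1)*exp(8*t/3)

For GBM dX = mu X dt + sigma X dB with X_0 = x_0, apply Itô to Y = log X: dY = (mu - sigma^2/2) dt + sigma dB, so Y_t = log(x_0) + (mu - sigma^2/2) t + sigma B_t and hence X_t = x_0 * exp((mu - sigma^2/2) t + sigma B_t).
With mu = 4/3, sigma = 7, x_0 = 4, this gives:
  X_t = 4 * exp((-139/6) * t + (7) * B_t).
Since sigma*B_t ~ Normal(0, sigma^2 t), E[exp(sigma*B_t)] = exp(sigma^2 t / 2); so E[X_t] = x_0 * exp((mu - sigma^2/2) t) * exp(sigma^2 t / 2) = x_0 * exp(mu t) = 4*exp(4*t/3).
Var(X_t) = E[X_t^2] - (E[X_t])^2 = x_0^2 * exp(2 mu t) * (exp(sigma^2 t) - 1) = 16*(exp(49*t) - 1)*exp(8*t/3).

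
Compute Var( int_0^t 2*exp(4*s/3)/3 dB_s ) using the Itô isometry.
Var = exp(8*t/3)/6 - 1/6

The Itô integral of a deterministic integrand f(s) has mean 0 because each increment f(s) * (B_{s+ds} - B_s) has mean 0. By the Itô isometry:
  Var( int_0^t f(s) dB_s ) = E[ (int_0^t f(s) dB_s)^2 ] = int_0^t f(s)^2 ds.
Here f(s) = 2*exp(4*s/3)/3, so f(s)^2 = 4*exp(8*s/3)/9. Integrate:
  int_0^t (4*exp(8*s/3)/9) ds = exp(8*t/3)/6 - 1/6.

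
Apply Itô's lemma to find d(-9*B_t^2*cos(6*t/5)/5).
d(-9*B_t^2*cos(6*t/5)/5) = (54*B_t^2*sin(6*t/5)/25 - 9*cos(6*t/5)/5) dt + (-18*B_t*cos(6*t/5)/5) dB_t

Itô's formula for f(t, x): d f(t, B_t) = (f_t + (1/2) f_xx) dt + f_x dB_t. Compute partials of f(t, x) = -9*x^2*cos(6*t/5)/5:
  f_t(t,x)  = 54*x^2*sin(6*t/5)/25
  f_x(t,x)  = -18*x*cos(6*t/5)/5
  f_xx(t,x) = -18*cos(6*t/5)/5
Assemble drift = f_t + (1/2) f_xx = 54*x^2*sin(6*t/5)/25 - 9*cos(6*t/5)/5 and diffusion = f_x = -18*x*cos(6*t/5)/5. Substituting x = B_t:
  d(-9*B_t^2*cos(6*t/5)/5) = (54*B_t^2*sin(6*t/5)/25 - 9*cos(6*t/5)/5) dt + (-18*B_t*cos(6*t/5)/5) dB_t.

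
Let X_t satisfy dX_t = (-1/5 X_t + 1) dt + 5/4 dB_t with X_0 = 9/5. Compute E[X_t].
E[X_t] = 5 - 16*exp(-t/5)/5

Taking expectations and using E[dB_t] = 0, the mean m(t) = E[X_t] satisfies the ODE m'(t) = a m(t) + b with m(0) = x_0. With a = -1/5, b = 1, x_0 = 9/5, the solution is
  m(t) = x_0 * exp(a t) + (b/a) * (exp(a t) - 1)
       = (9/5) * exp((-1/5) t) + (1/(-1/5)) * (exp((-1/5) t) - 1)
       = 5 - 16*exp(-t/5)/5.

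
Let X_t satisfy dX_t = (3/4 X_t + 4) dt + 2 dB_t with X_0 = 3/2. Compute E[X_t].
E[X_t] = 41*exp(3*t/4)/6 - 16/3

Taking expectations and using E[dB_t] = 0, the mean m(t) = E[X_t] satisfies the ODE m'(t) = a m(t) + b with m(0) = x_0. With a = 3/4, b = 4, x_0 = 3/2, the solution is
  m(t) = x_0 * exp(a t) + (b/a) * (exp(a t) - 1)
       = (3/2) * exp((3/4) t) + (4/(3/4)) * (exp((3/4) t) - 1)
       = 41*exp(3*t/4)/6 - 16/3.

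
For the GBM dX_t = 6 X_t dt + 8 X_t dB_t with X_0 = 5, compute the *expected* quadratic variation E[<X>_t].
E[<X>_t] = 400*exp(76*t)/19 - 400/19

<X>_t = int_0^t (8 * X_s)^2 ds. Taking expectation inside the integral: E[<X>_t] = 8^2 * int_0^t E[X_s^2] ds. For GBM, E[X_s^2] = x_0^2 * exp((2 mu + sigma^2) s). Integrating:
  E[<X>_t] = 8^2 * 5^2 * (exp((2*6 + 8^2) t) - 1) / (2*6 + 8^2)
           = 8^2 * 5^2 * (exp(76 t) - 1) / 76 = 400*exp(76*t)/19 - 400/19.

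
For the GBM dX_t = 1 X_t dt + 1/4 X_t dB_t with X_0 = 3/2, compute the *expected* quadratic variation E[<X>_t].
E[<X>_t] = 3*exp(33*t/16)/44 - 3/44

<X>_t = int_0^t ((1/4) * X_s)^2 ds. Taking expectation inside the integral: E[<X>_t] = (1/4)^2 * int_0^t E[X_s^2] ds. For GBM, E[X_s^2] = x_0^2 * exp((2 mu + sigma^2) s). Integrating:
  E[<X>_t] = (1/4)^2 * (3/2)^2 * (exp((2*1 + (1/4)^2) t) - 1) / (2*1 + (1/4)^2)
           = (1/4)^2 * (3/2)^2 * (exp((33/16) t) - 1) / (33/16) = 3*exp(33*t/16)/44 - 3/44.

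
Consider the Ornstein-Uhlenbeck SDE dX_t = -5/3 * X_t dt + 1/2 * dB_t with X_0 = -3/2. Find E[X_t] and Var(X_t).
E[X_t] = -3*exp(-5*t/3)/2; Var(X_t) = 3/40 - 3*exp(-10*t/3)/40

The OU SDE dX = -theta X dt + sigma dB admits the integrating factor exp(theta t): d(exp(theta t) X_t) = sigma exp(theta t) dB_t. Integrating from 0 to t:
  X_t = x_0 * exp(-theta t) + sigma * int_0^t exp(-theta (t-s)) dB_s.
The Itô integral has mean 0 and (by the Itô isometry) variance sigma^2 * int_0^t exp(-2 theta (t - s)) ds = sigma^2 * (1 - exp(-2 theta t)) / (2 theta).
With theta = 5/3, sigma = 1/2, x_0 = -3/2:
  E[X_t] = -3/2 * exp(-5/3 t) = -3*exp(-5*t/3)/2
  Var(X_t) = (1/2)^2 * (1 - exp(-2*5/3 t)) / (2 * 5/3) = 3/40 - 3*exp(-10*t/3)/40.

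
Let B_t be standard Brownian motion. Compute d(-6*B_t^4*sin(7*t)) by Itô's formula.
d(-6*B_t^4*sin(7*t)) = (B_t^2*(-42*B_t^2*cos(7*t) - 36*sin(7*t))) dt + (-24*B_t^3*sin(7*t)) dB_t

Itô's formula for f(t, x): d f(t, B_t) = (f_t + (1/2) f_xx) dt + f_x dB_t. Compute partials of f(t, x) = -6*x^4*sin(7*t):
  f_t(t,x)  = -42*x^4*cos(7*t)
  f_x(t,x)  = -24*x^3*sin(7*t)
  f_xx(t,x) = -72*x^2*sin(7*t)
Assemble drift = f_t + (1/2) f_xx = x^2*(-42*x^2*cos(7*t) - 36*sin(7*t)) and diffusion = f_x = -24*x^3*sin(7*t). Substituting x = B_t:
  d(-6*B_t^4*sin(7*t)) = (B_t^2*(-42*B_t^2*cos(7*t) - 36*sin(7*t))) dt + (-24*B_t^3*sin(7*t)) dB_t.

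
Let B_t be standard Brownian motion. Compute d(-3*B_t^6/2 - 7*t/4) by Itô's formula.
d(-3*B_t^6/2 - 7*t/4) = (-45*B_t^4/2 - 7/4) dt + (-9*B_t^5) dB_t

Itô's formula for f(t, x): d f(t, B_t) = (f_t + (1/2) f_xx) dt + f_x dB_t. Compute partials of f(t, x) = -7*t/4 - 3*x^6/2:
  f_t(t,x)  = -7/4
  f_x(t,x)  = -9*x^5
  f_xx(t,x) = -45*x^4
Assemble drift = f_t + (1/2) f_xx = -45*x^4/2 - 7/4 and diffusion = f_x = -9*x^5. Substituting x = B_t:
  d(-3*B_t^6/2 - 7*t/4) = (-45*B_t^4/2 - 7/4) dt + (-9*B_t^5) dB_t.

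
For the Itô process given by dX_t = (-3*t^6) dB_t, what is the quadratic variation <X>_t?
<X>_t = 9*t^13/13

For an Itô process dX_t = a(t) dt + b(t) dB_t, the quadratic variation is <X>_t = int_0^t b(s)^2 ds (the drift term does not contribute). Here b(s) = -3*s^6, so
  b(s)^2 = 9*s^12.
Integrating from 0 to t:
  <X>_t = int_0^t (9*s^12) ds = 9*t^13/13.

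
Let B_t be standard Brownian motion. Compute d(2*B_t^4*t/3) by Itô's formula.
d(2*B_t^4*t/3) = (2*B_t^2*(B_t^2 + 6*t)/3) dt + (8*B_t^3*t/3) dB_t

Itô's formula for f(t, x): d f(t, B_t) = (f_t + (1/2) f_xx) dt + f_x dB_t. Compute partials of f(t, x) = 2*t*x^4/3:
  f_t(t,x)  = 2*x^4/3
  f_x(t,x)  = 8*t*x^3/3
  f_xx(t,x) = 8*t*x^2
Assemble drift = f_t + (1/2) f_xx = 2*x^2*(6*t + x^2)/3 and diffusion = f_x = 8*t*x^3/3. Substituting x = B_t:
  d(2*B_t^4*t/3) = (2*B_t^2*(B_t^2 + 6*t)/3) dt + (8*B_t^3*t/3) dB_t.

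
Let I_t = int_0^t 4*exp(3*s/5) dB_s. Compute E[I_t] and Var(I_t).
E[I_t] = 0; Var(I_t) = 40*exp(6*t/5)/3 - 40/3

The Itô integral of a deterministic integrand f(s) has mean 0 because each increment f(s) * (B_{s+ds} - B_s) has mean 0. By the Itô isometry:
  Var( int_0^t f(s) dB_s ) = E[ (int_0^t f(s) dB_s)^2 ] = int_0^t f(s)^2 ds.
Here f(s) = 4*exp(3*s/5), so f(s)^2 = 16*exp(6*s/5). Integrate:
  int_0^t (16*exp(6*s/5)) ds = 40*exp(6*t/5)/3 - 40/3.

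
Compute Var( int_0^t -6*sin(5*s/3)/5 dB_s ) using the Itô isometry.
Var = 18*t/25 - 27*sin(10*t/3)/125

The Itô integral of a deterministic integrand f(s) has mean 0 because each increment f(s) * (B_{s+ds} - B_s) has mean 0. By the Itô isometry:
  Var( int_0^t f(s) dB_s ) = E[ (int_0^t f(s) dB_s)^2 ] = int_0^t f(s)^2 ds.
Here f(s) = -6*sin(5*s/3)/5, so f(s)^2 = 36*sin(5*s/3)^2/25. Integrate:
  int_0^t (36*sin(5*s/3)^2/25) ds = 18*t/25 - 27*sin(10*t/3)/125.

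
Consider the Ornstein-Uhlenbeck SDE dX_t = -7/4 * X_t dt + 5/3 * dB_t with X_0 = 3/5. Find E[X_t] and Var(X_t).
E[X_t] = 3*exp(-7*t/4)/5; Var(X_t) = 50/63 - 50*exp(-7*t/2)/63

The OU SDE dX = -theta X dt + sigma dB admits the integrating factor exp(theta t): d(exp(theta t) X_t) = sigma exp(theta t) dB_t. Integrating from 0 to t:
  X_t = x_0 * exp(-theta t) + sigma * int_0^t exp(-theta (t-s)) dB_s.
The Itô integral has mean 0 and (by the Itô isometry) variance sigma^2 * int_0^t exp(-2 theta (t - s)) ds = sigma^2 * (1 - exp(-2 theta t)) / (2 theta).
With theta = 7/4, sigma = 5/3, x_0 = 3/5:
  E[X_t] = 3/5 * exp(-7/4 t) = 3*exp(-7*t/4)/5
  Var(X_t) = (5/3)^2 * (1 - exp(-2*7/4 t)) / (2 * 7/4) = 50/63 - 50*exp(-7*t/2)/63.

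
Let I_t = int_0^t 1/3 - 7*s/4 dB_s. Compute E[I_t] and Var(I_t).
E[I_t] = 0; Var(I_t) = t*(147*t^2 - 84*t + 16)/144

The Itô integral of a deterministic integrand f(s) has mean 0 because each increment f(s) * (B_{s+ds} - B_s) has mean 0. By the Itô isometry:
  Var( int_0^t f(s) dB_s ) = E[ (int_0^t f(s) dB_s)^2 ] = int_0^t f(s)^2 ds.
Here f(s) = 1/3 - 7*s/4, so f(s)^2 = (21*s - 4)^2/144. Integrate:
  int_0^t ((21*s - 4)^2/144) ds = t*(147*t^2 - 84*t + 16)/144.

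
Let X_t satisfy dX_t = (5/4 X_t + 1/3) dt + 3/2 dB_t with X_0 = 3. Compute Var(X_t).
Var(X_t) = 9*exp(5*t/2)/10 - 9/10

The variance V(t) = Var(X_t) satisfies V'(t) = 2 a V(t) + c^2 with V(0) = 0 (drift coefficient is linear in X, diffusion is constant). With a = 5/4, c = 3/2, the solution is
  V(t) = (c^2 / (2 a)) * (exp(2 a t) - 1)
       = ((3/2)^2 / (2*(5/4))) * (exp((5/2) t) - 1)
       = 9*exp(5*t/2)/10 - 9/10.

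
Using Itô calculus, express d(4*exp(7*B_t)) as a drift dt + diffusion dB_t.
d(4*exp(7*B_t)) = (98*exp(7*B_t)) dt + (28*exp(7*B_t)) dB_t

Itô's formula for f(B_t) gives d f(B_t) = f'(B_t) dB_t + (1/2) f''(B_t) dt. Compute derivatives of f(x) = 4*exp(7*x):
  f'(x)  = 28*exp(7*x)
  f''(x) = 196*exp(7*x)
Substitute x = B_t and multiply the f'' term by 1/2:
  drift     = (1/2) * (196*exp(7*x)) evaluated at B_t = 98*exp(7*B_t)
  diffusion = (28*exp(7*x)) evaluated at B_t = 28*exp(7*B_t)
Therefore d(4*exp(7*B_t)) = (98*exp(7*B_t)) dt + (28*exp(7*B_t)) dB_t.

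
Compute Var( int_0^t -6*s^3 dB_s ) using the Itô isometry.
Var = 36*t^7/7

The Itô integral of a deterministic integrand f(s) has mean 0 because each increment f(s) * (B_{s+ds} - B_s) has mean 0. By the Itô isometry:
  Var( int_0^t f(s) dB_s ) = E[ (int_0^t f(s) dB_s)^2 ] = int_0^t f(s)^2 ds.
Here f(s) = -6*s^3, so f(s)^2 = 36*s^6. Integrate:
  int_0^t (36*s^6) ds = 36*t^7/7.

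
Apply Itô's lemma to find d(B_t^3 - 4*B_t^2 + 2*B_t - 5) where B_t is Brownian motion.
d(B_t^3 - 4*B_t^2 + 2*B_t - 5) = (3*B_t - 4) dt + (3*B_t^2 - 8*B_t + 2) dB_t

Itô's formula for f(B_t) gives d f(B_t) = f'(B_t) dB_t + (1/2) f''(B_t) dt. Compute derivatives of f(x) = x^3 - 4*x^2 + 2*x - 5:
  f'(x)  = 3*x^2 - 8*x + 2
  f''(x) = 6*x - 8
Substitute x = B_t and multiply the f'' term by 1/2:
  drift     = (1/2) * (6*x - 8) evaluated at B_t = 3*B_t - 4
  diffusion = (3*x^2 - 8*x + 2) evaluated at B_t = 3*B_t^2 - 8*B_t + 2
Therefore d(B_t^3 - 4*B_t^2 + 2*B_t - 5) = (3*B_t - 4) dt + (3*B_t^2 - 8*B_t + 2) dB_t.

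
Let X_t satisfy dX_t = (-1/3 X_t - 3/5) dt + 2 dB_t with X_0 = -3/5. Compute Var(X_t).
Var(X_t) = 6 - 6*exp(-2*t/3)

The variance V(t) = Var(X_t) satisfies V'(t) = 2 a V(t) + c^2 with V(0) = 0 (drift coefficient is linear in X, diffusion is constant). With a = -1/3, c = 2, the solution is
  V(t) = (c^2 / (2 a)) * (exp(2 a t) - 1)
       = (2^2 / (2*(-1/3))) * (exp((-2/3) t) - 1)
       = 6 - 6*exp(-2*t/3).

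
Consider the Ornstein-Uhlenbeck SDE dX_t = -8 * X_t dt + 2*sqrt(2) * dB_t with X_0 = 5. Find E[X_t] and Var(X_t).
E[X_t] = 5*exp(-8*t); Var(X_t) = 1/2 - exp(-16*t)/2

The OU SDE dX = -theta X dt + sigma dB admits the integrating factor exp(theta t): d(exp(theta t) X_t) = sigma exp(theta t) dB_t. Integrating from 0 to t:
  X_t = x_0 * exp(-theta t) + sigma * int_0^t exp(-theta (t-s)) dB_s.
The Itô integral has mean 0 and (by the Itô isometry) variance sigma^2 * int_0^t exp(-2 theta (t - s)) ds = sigma^2 * (1 - exp(-2 theta t)) / (2 theta).
With theta = 8, sigma = 2*sqrt(2), x_0 = 5:
  E[X_t] = 5 * exp(-8 t) = 5*exp(-8*t)
  Var(X_t) = (2*sqrt(2))^2 * (1 - exp(-2*8 t)) / (2 * 8) = 1/2 - exp(-16*t)/2.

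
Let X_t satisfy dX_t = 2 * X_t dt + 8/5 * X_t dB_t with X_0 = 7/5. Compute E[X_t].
E[X_t] = 7*exp(2*t)/5

For GBM dX = mu X dt + sigma X dB with X_0 = x_0, apply Itô to Y = log X: dY = (mu - sigma^2/2) dt + sigma dB, so Y_t = log(x_0) + (mu - sigma^2/2) t + sigma B_t and hence X_t = x_0 * exp((mu - sigma^2/2) t + sigma B_t).
With mu = 2, sigma = 8/5, x_0 = 7/5, this gives:
  X_t = 7/5 * exp((18/25) * t + (8/5) * B_t).
Since sigma*B_t ~ Normal(0, sigma^2 t), E[exp(sigma*B_t)] = exp(sigma^2 t / 2); so E[X_t] = x_0 * exp((mu - sigma^2/2) t) * exp(sigma^2 t / 2) = x_0 * exp(mu t) = 7*exp(2*t)/5.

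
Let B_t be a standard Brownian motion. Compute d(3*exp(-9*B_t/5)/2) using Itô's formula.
d(3*exp(-9*B_t/5)/2) = (243*exp(-9*B_t/5)/100) dt + (-27*exp(-9*B_t/5)/10) dB_t

Itô's formula for f(B_t) gives d f(B_t) = f'(B_t) dB_t + (1/2) f''(B_t) dt. Compute derivatives of f(x) = 3*exp(-9*x/5)/2:
  f'(x)  = -27*exp(-9*x/5)/10
  f''(x) = 243*exp(-9*x/5)/50
Substitute x = B_t and multiply the f'' term by 1/2:
  drift     = (1/2) * (243*exp(-9*x/5)/50) evaluated at B_t = 243*exp(-9*B_t/5)/100
  diffusion = (-27*exp(-9*x/5)/10) evaluated at B_t = -27*exp(-9*B_t/5)/10
Therefore d(3*exp(-9*B_t/5)/2) = (243*exp(-9*B_t/5)/100) dt + (-27*exp(-9*B_t/5)/10) dB_t.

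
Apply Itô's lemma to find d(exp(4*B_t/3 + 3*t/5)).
d(exp(4*B_t/3 + 3*t/5)) = (67*exp(4*B_t/3 + 3*t/5)/45) dt + (4*exp(4*B_t/3 + 3*t/5)/3) dB_t

Itô's formula for f(t, x): d f(t, B_t) = (f_t + (1/2) f_xx) dt + f_x dB_t. Compute partials of f(t, x) = exp(3*t/5 + 4*x/3):
  f_t(t,x)  = 3*exp(3*t/5 + 4*x/3)/5
  f_x(t,x)  = 4*exp(3*t/5 + 4*x/3)/3
  f_xx(t,x) = 16*exp(3*t/5 + 4*x/3)/9
Assemble drift = f_t + (1/2) f_xx = 67*exp(3*t/5 + 4*x/3)/45 and diffusion = f_x = 4*exp(3*t/5 + 4*x/3)/3. Substituting x = B_t:
  d(exp(4*B_t/3 + 3*t/5)) = (67*exp(4*B_t/3 + 3*t/5)/45) dt + (4*exp(4*B_t/3 + 3*t/5)/3) dB_t.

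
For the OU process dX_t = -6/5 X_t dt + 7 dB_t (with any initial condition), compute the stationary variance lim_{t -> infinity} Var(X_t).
lim Var(X_t) = 245/12

The OU SDE dX = -theta X dt + sigma dB admits the integrating factor exp(theta t): d(exp(theta t) X_t) = sigma exp(theta t) dB_t. Integrating from 0 to t gives X_t = x_0 * exp(-theta t) + sigma * int_0^t exp(-theta (t-s)) dB_s for any initial x_0. The Itô integral has variance (by the Itô isometry) sigma^2 * int_0^t exp(-2 theta (t - s)) ds = sigma^2 * (1 - exp(-2 theta t)) / (2 theta), independent of x_0.
With theta = 6/5, sigma = 7:
  Var(X_t) = (7)^2 * (1 - exp(-2*6/5 t)) / (2 * 6/5) = 245/12 - 245*exp(-12*t/5)/12.
As t -> infinity, exp(-2*6/5 t) -> 0, so the stationary variance is sigma^2 / (2 theta) = 245/12.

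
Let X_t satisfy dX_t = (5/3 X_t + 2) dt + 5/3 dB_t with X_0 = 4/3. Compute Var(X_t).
Var(X_t) = 5*exp(10*t/3)/6 - 5/6

The variance V(t) = Var(X_t) satisfies V'(t) = 2 a V(t) + c^2 with V(0) = 0 (drift coefficient is linear in X, diffusion is constant). With a = 5/3, c = 5/3, the solution is
  V(t) = (c^2 / (2 a)) * (exp(2 a t) - 1)
       = ((5/3)^2 / (2*(5/3))) * (exp((10/3) t) - 1)
       = 5*exp(10*t/3)/6 - 5/6.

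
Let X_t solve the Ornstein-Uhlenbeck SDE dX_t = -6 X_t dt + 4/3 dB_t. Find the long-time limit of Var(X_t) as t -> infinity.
lim Var(X_t) = 4/27

The OU SDE dX = -theta X dt + sigma dB admits the integrating factor exp(theta t): d(exp(theta t) X_t) = sigma exp(theta t) dB_t. Integrating from 0 to t gives X_t = x_0 * exp(-theta t) + sigma * int_0^t exp(-theta (t-s)) dB_s for any initial x_0. The Itô integral has variance (by the Itô isometry) sigma^2 * int_0^t exp(-2 theta (t - s)) ds = sigma^2 * (1 - exp(-2 theta t)) / (2 theta), independent of x_0.
With theta = 6, sigma = 4/3:
  Var(X_t) = (4/3)^2 * (1 - exp(-2*6 t)) / (2 * 6) = 4/27 - 4*exp(-12*t)/27.
As t -> infinity, exp(-2*6 t) -> 0, so the stationary variance is sigma^2 / (2 theta) = 4/27.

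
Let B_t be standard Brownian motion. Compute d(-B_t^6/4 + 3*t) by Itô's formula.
d(-B_t^6/4 + 3*t) = (3 - 15*B_t^4/4) dt + (-3*B_t^5/2) dB_t

Itô's formula for f(t, x): d f(t, B_t) = (f_t + (1/2) f_xx) dt + f_x dB_t. Compute partials of f(t, x) = 3*t - x^6/4:
  f_t(t,x)  = 3
  f_x(t,x)  = -3*x^5/2
  f_xx(t,x) = -15*x^4/2
Assemble drift = f_t + (1/2) f_xx = 3 - 15*x^4/4 and diffusion = f_x = -3*x^5/2. Substituting x = B_t:
  d(-B_t^6/4 + 3*t) = (3 - 15*B_t^4/4) dt + (-3*B_t^5/2) dB_t.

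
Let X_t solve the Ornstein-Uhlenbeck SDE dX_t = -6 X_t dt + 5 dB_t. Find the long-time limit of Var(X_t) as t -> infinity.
lim Var(X_t) = 25/12

The OU SDE dX = -theta X dt + sigma dB admits the integrating factor exp(theta t): d(exp(theta t) X_t) = sigma exp(theta t) dB_t. Integrating from 0 to t gives X_t = x_0 * exp(-theta t) + sigma * int_0^t exp(-theta (t-s)) dB_s for any initial x_0. The Itô integral has variance (by the Itô isometry) sigma^2 * int_0^t exp(-2 theta (t - s)) ds = sigma^2 * (1 - exp(-2 theta t)) / (2 theta), independent of x_0.
With theta = 6, sigma = 5:
  Var(X_t) = (5)^2 * (1 - exp(-2*6 t)) / (2 * 6) = 25/12 - 25*exp(-12*t)/12.
As t -> infinity, exp(-2*6 t) -> 0, so the stationary variance is sigma^2 / (2 theta) = 25/12.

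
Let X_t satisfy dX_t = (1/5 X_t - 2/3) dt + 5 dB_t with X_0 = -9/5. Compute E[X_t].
E[X_t] = 10/3 - 77*exp(t/5)/15

Taking expectations and using E[dB_t] = 0, the mean m(t) = E[X_t] satisfies the ODE m'(t) = a m(t) + b with m(0) = x_0. With a = 1/5, b = -2/3, x_0 = -9/5, the solution is
  m(t) = x_0 * exp(a t) + (b/a) * (exp(a t) - 1)
       = (-9/5) * exp((1/5) t) + ((-2/3)/(1/5)) * (exp((1/5) t) - 1)
       = 10/3 - 77*exp(t/5)/15.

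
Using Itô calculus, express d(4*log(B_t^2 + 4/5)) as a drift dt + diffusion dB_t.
d(4*log(B_t^2 + 4/5)) = (20*(4 - 5*B_t^2)/(5*B_t^2 + 4)^2) dt + (40*B_t/(5*B_t^2 + 4)) dB_t

Itô's formula for f(B_t) gives d f(B_t) = f'(B_t) dB_t + (1/2) f''(B_t) dt. Compute derivatives of f(x) = 4*log(x^2 + 4/5):
  f'(x)  = 40*x/(5*x^2 + 4)
  f''(x) = 40*(4 - 5*x^2)/(5*x^2 + 4)^2
Substitute x = B_t and multiply the f'' term by 1/2:
  drift     = (1/2) * (40*(4 - 5*x^2)/(5*x^2 + 4)^2) evaluated at B_t = 20*(4 - 5*B_t^2)/(5*B_t^2 + 4)^2
  diffusion = (40*x/(5*x^2 + 4)) evaluated at B_t = 40*B_t/(5*B_t^2 + 4)
Therefore d(4*log(B_t^2 + 4/5)) = (20*(4 - 5*B_t^2)/(5*B_t^2 + 4)^2) dt + (40*B_t/(5*B_t^2 + 4)) dB_t.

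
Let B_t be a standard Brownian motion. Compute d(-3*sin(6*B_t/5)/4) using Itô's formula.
d(-3*sin(6*B_t/5)/4) = (27*sin(6*B_t/5)/50) dt + (-9*cos(6*B_t/5)/10) dB_t

Itô's formula for f(B_t) gives d f(B_t) = f'(B_t) dB_t + (1/2) f''(B_t) dt. Compute derivatives of f(x) = -3*sin(6*x/5)/4:
  f'(x)  = -9*cos(6*x/5)/10
  f''(x) = 27*sin(6*x/5)/25
Substitute x = B_t and multiply the f'' term by 1/2:
  drift     = (1/2) * (27*sin(6*x/5)/25) evaluated at B_t = 27*sin(6*B_t/5)/50
  diffusion = (-9*cos(6*x/5)/10) evaluated at B_t = -9*cos(6*B_t/5)/10
Therefore d(-3*sin(6*B_t/5)/4) = (27*sin(6*B_t/5)/50) dt + (-9*cos(6*B_t/5)/10) dB_t.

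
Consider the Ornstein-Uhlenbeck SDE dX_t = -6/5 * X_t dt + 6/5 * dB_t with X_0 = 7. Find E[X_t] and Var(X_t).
E[X_t] = 7*exp(-6*t/5); Var(X_t) = 3/5 - 3*exp(-12*t/5)/5

The OU SDE dX = -theta X dt + sigma dB admits the integrating factor exp(theta t): d(exp(theta t) X_t) = sigma exp(theta t) dB_t. Integrating from 0 to t:
  X_t = x_0 * exp(-theta t) + sigma * int_0^t exp(-theta (t-s)) dB_s.
The Itô integral has mean 0 and (by the Itô isometry) variance sigma^2 * int_0^t exp(-2 theta (t - s)) ds = sigma^2 * (1 - exp(-2 theta t)) / (2 theta).
With theta = 6/5, sigma = 6/5, x_0 = 7:
  E[X_t] = 7 * exp(-6/5 t) = 7*exp(-6*t/5)
  Var(X_t) = (6/5)^2 * (1 - exp(-2*6/5 t)) / (2 * 6/5) = 3/5 - 3*exp(-12*t/5)/5.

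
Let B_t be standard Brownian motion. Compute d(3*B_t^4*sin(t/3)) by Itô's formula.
d(3*B_t^4*sin(t/3)) = (B_t^2*(B_t^2*cos(t/3) + 18*sin(t/3))) dt + (12*B_t^3*sin(t/3)) dB_t

Itô's formula for f(t, x): d f(t, B_t) = (f_t + (1/2) f_xx) dt + f_x dB_t. Compute partials of f(t, x) = 3*x^4*sin(t/3):
  f_t(t,x)  = x^4*cos(t/3)
  f_x(t,x)  = 12*x^3*sin(t/3)
  f_xx(t,x) = 36*x^2*sin(t/3)
Assemble drift = f_t + (1/2) f_xx = x^2*(x^2*cos(t/3) + 18*sin(t/3)) and diffusion = f_x = 12*x^3*sin(t/3). Substituting x = B_t:
  d(3*B_t^4*sin(t/3)) = (B_t^2*(B_t^2*cos(t/3) + 18*sin(t/3))) dt + (12*B_t^3*sin(t/3)) dB_t.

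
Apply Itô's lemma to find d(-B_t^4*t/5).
d(-B_t^4*t/5) = (B_t^2*(-B_t^2 - 6*t)/5) dt + (-4*B_t^3*t/5) dB_t

Itô's formula for f(t, x): d f(t, B_t) = (f_t + (1/2) f_xx) dt + f_x dB_t. Compute partials of f(t, x) = -t*x^4/5:
  f_t(t,x)  = -x^4/5
  f_x(t,x)  = -4*t*x^3/5
  f_xx(t,x) = -12*t*x^2/5
Assemble drift = f_t + (1/2) f_xx = x^2*(-6*t - x^2)/5 and diffusion = f_x = -4*t*x^3/5. Substituting x = B_t:
  d(-B_t^4*t/5) = (B_t^2*(-B_t^2 - 6*t)/5) dt + (-4*B_t^3*t/5) dB_t.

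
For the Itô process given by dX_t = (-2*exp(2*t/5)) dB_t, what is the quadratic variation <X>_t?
<X>_t = 5*exp(4*t/5) - 5

For an Itô process dX_t = a(t) dt + b(t) dB_t, the quadratic variation is <X>_t = int_0^t b(s)^2 ds (the drift term does not contribute). Here b(s) = -2*exp(2*s/5), so
  b(s)^2 = 4*exp(4*s/5).
Integrating from 0 to t:
  <X>_t = int_0^t (4*exp(4*s/5)) ds = 5*exp(4*t/5) - 5.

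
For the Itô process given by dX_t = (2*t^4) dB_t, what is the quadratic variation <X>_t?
<X>_t = 4*t^9/9

For an Itô process dX_t = a(t) dt + b(t) dB_t, the quadratic variation is <X>_t = int_0^t b(s)^2 ds (the drift term does not contribute). Here b(s) = 2*s^4, so
  b(s)^2 = 4*s^8.
Integrating from 0 to t:
  <X>_t = int_0^t (4*s^8) ds = 4*t^9/9.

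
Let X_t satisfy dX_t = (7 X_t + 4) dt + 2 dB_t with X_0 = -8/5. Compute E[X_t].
E[X_t] = -36*exp(7*t)/35 - 4/7

Taking expectations and using E[dB_t] = 0, the mean m(t) = E[X_t] satisfies the ODE m'(t) = a m(t) + b with m(0) = x_0. With a = 7, b = 4, x_0 = -8/5, the solution is
  m(t) = x_0 * exp(a t) + (b/a) * (exp(a t) - 1)
       = (-8/5) * exp(7 t) + (4/7) * (exp(7 t) - 1)
       = -36*exp(7*t)/35 - 4/7.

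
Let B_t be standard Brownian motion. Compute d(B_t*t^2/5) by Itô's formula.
d(B_t*t^2/5) = (2*B_t*t/5) dt + (t^2/5) dB_t

Itô's formula for f(t, x): d f(t, B_t) = (f_t + (1/2) f_xx) dt + f_x dB_t. Compute partials of f(t, x) = t^2*x/5:
  f_t(t,x)  = 2*t*x/5
  f_x(t,x)  = t^2/5
  f_xx(t,x) = 0
Assemble drift = f_t + (1/2) f_xx = 2*t*x/5 and diffusion = f_x = t^2/5. Substituting x = B_t:
  d(B_t*t^2/5) = (2*B_t*t/5) dt + (t^2/5) dB_t.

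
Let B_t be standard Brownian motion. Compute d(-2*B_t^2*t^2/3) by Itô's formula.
d(-2*B_t^2*t^2/3) = (2*t*(-2*B_t^2 - t)/3) dt + (-4*B_t*t^2/3) dB_t

Itô's formula for f(t, x): d f(t, B_t) = (f_t + (1/2) f_xx) dt + f_x dB_t. Compute partials of f(t, x) = -2*t^2*x^2/3:
  f_t(t,x)  = -4*t*x^2/3
  f_x(t,x)  = -4*t^2*x/3
  f_xx(t,x) = -4*t^2/3
Assemble drift = f_t + (1/2) f_xx = 2*t*(-t - 2*x^2)/3 and diffusion = f_x = -4*t^2*x/3. Substituting x = B_t:
  d(-2*B_t^2*t^2/3) = (2*t*(-2*B_t^2 - t)/3) dt + (-4*B_t*t^2/3) dB_t.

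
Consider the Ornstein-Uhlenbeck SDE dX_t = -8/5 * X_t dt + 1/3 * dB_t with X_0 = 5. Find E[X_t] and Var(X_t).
E[X_t] = 5*exp(-8*t/5); Var(X_t) = 5/144 - 5*exp(-16*t/5)/144

The OU SDE dX = -theta X dt + sigma dB admits the integrating factor exp(theta t): d(exp(theta t) X_t) = sigma exp(theta t) dB_t. Integrating from 0 to t:
  X_t = x_0 * exp(-theta t) + sigma * int_0^t exp(-theta (t-s)) dB_s.
The Itô integral has mean 0 and (by the Itô isometry) variance sigma^2 * int_0^t exp(-2 theta (t - s)) ds = sigma^2 * (1 - exp(-2 theta t)) / (2 theta).
With theta = 8/5, sigma = 1/3, x_0 = 5:
  E[X_t] = 5 * exp(-8/5 t) = 5*exp(-8*t/5)
  Var(X_t) = (1/3)^2 * (1 - exp(-2*8/5 t)) / (2 * 8/5) = 5/144 - 5*exp(-16*t/5)/144.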